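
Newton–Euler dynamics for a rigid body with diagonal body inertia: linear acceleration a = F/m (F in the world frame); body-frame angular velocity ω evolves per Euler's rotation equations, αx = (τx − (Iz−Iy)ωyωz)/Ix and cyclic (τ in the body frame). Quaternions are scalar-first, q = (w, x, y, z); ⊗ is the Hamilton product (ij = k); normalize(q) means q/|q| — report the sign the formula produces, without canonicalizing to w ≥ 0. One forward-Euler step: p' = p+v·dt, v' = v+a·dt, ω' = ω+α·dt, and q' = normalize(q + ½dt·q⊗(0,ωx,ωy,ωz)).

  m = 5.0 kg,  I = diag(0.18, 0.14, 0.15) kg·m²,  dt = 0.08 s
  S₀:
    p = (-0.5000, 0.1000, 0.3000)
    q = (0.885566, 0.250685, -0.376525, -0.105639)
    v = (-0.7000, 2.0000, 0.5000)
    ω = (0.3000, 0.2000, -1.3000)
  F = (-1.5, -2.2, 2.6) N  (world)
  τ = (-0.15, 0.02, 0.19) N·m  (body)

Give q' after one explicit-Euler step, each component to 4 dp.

q' = (0.8788, 0.2813, -0.3572, -0.1450)

2q̇ = q⊗(0,ω) = (-0.1372312, 0.7762801, 0.4713120, -0.9881413)
q + ½dt·q⊗(0,ω), renormalized = (0.8788, 0.2813, -0.3572, -0.1450)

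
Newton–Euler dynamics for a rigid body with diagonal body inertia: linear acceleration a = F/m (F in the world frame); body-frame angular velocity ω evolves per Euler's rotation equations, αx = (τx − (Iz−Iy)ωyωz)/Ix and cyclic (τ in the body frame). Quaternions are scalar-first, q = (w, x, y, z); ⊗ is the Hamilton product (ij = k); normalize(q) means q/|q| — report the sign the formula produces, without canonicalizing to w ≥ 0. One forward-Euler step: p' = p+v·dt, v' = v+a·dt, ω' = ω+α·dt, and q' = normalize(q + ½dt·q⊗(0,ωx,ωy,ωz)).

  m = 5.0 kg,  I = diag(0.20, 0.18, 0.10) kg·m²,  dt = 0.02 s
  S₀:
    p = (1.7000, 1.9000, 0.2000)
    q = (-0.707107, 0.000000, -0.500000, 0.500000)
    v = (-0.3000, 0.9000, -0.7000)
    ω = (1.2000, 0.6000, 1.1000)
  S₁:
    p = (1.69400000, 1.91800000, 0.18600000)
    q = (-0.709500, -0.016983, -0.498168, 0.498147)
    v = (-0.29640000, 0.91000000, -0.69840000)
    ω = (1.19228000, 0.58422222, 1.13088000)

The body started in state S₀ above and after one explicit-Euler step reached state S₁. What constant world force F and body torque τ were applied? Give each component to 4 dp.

ω₁ − ω₀ = (-0.00772000, -0.01577778, 0.03088000)
I·α + gyro = (-0.1300, -0.0100, 0.1400)
Δv = v₁−v₀ = (0.00360000, 0.01000000, 0.00160000)
F = m·Δv/dt = (0.9000, 2.5000, 0.4000)

F = (0.9000, 2.5000, 0.4000)
τ = (-0.1300, -0.0100, 0.1400)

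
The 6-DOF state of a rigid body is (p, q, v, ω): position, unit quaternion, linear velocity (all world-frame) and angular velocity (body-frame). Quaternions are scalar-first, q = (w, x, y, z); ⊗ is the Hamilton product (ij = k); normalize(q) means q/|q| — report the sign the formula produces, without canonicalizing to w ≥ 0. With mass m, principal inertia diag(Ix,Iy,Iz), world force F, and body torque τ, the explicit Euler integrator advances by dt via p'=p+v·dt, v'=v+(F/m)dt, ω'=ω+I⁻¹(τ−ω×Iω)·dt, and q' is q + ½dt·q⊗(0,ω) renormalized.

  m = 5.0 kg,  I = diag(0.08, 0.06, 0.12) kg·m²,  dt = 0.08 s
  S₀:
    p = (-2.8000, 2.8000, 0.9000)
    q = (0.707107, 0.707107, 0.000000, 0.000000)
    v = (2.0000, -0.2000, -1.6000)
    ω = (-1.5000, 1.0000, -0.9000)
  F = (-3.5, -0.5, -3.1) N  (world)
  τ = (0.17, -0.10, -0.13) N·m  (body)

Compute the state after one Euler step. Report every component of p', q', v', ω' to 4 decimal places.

p' = (-2.6400, 2.7840, 0.7720)
q' = (0.7471, 0.6625, 0.0536, 0.0028)
v' = (1.9440, -0.2080, -1.6496)
ω' = (-1.2760, 0.9387, -1.0067)

ω×(Iω) gyroscopic = (-0.0540, -0.0540, 0.0300)
α = I⁻¹(τ − ω×Iω) = (2.8000, -0.7667, -1.3333)
ω' = ω + α·dt = (-1.2760, 0.9387, -1.0067)
Hamilton product q⊗(0,ω) = (1.0606605, -1.0606605, 1.3435033, 0.0707107)
updated quaternion q' = (0.7471, 0.6625, 0.0536, 0.0028)
linear accel F/m = (-0.7000, -0.1000, -0.6200)
p' = p + v·dt = (-2.6400, 2.7840, 0.7720)
v' = v + a·dt = (1.9440, -0.2080, -1.6496)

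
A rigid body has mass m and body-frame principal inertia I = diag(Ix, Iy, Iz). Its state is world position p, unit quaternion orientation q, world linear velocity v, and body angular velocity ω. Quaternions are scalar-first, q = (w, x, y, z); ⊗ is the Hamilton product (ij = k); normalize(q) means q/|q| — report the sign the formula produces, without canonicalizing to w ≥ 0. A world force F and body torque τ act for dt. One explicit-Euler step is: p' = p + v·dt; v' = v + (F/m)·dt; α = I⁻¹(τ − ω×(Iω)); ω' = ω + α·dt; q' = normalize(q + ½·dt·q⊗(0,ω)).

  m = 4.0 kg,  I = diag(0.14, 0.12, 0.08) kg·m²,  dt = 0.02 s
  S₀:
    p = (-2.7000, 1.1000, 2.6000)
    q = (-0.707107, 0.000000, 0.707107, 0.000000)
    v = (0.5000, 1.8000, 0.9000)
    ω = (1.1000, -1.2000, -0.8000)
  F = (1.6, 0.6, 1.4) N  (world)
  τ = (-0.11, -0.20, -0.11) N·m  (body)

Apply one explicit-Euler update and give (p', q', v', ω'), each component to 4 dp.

p' = (-2.6900, 1.1360, 2.6180)
q' = (-0.6985, -0.0134, 0.7155, -0.0021)
v' = (0.5080, 1.8030, 0.9070)
ω' = (1.0898, -1.2245, -0.8341)

a = F/m = (0.4000, 0.1500, 0.3500)
p' = p + v·dt = (-2.6900, 1.1360, 2.6180)
v + (F/m)dt = (0.5080, 1.8030, 0.9070)
precession coupling ω×(Iω) = (-0.0384, -0.0528, 0.0264)
(τ − ω×Iω)/I = (-0.5114, -1.2267, -1.7050)
new body rate ω' = (1.0898, -1.2245, -0.8341)
q⊗(0,ω) = (0.8485284, -1.3435033, 0.8485284, -0.2121321)
q + ½dt·q⊗(0,ω), renormalized = (-0.6985, -0.0134, 0.7155, -0.0021)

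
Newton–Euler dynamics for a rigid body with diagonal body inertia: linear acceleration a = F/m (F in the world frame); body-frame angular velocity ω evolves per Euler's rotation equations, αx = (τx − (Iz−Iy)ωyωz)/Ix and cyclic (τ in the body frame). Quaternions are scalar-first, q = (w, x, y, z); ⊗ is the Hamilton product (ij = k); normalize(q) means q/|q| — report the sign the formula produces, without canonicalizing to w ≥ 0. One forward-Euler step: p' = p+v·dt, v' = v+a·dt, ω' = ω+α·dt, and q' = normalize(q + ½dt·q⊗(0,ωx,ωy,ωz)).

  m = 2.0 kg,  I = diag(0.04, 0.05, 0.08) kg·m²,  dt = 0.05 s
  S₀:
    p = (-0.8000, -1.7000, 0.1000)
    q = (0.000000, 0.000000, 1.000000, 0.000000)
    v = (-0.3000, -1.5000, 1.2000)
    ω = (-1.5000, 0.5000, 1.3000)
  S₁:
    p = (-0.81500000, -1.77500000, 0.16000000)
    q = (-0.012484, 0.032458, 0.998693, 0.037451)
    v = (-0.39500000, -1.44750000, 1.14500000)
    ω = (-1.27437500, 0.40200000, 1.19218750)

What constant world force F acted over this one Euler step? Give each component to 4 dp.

F = (-3.8000, 2.1000, -2.2000)

Δv = v₁−v₀ = (-0.09500000, 0.05250000, -0.05500000)
m·(v₁−v₀)/dt = (-3.8000, 2.1000, -2.2000)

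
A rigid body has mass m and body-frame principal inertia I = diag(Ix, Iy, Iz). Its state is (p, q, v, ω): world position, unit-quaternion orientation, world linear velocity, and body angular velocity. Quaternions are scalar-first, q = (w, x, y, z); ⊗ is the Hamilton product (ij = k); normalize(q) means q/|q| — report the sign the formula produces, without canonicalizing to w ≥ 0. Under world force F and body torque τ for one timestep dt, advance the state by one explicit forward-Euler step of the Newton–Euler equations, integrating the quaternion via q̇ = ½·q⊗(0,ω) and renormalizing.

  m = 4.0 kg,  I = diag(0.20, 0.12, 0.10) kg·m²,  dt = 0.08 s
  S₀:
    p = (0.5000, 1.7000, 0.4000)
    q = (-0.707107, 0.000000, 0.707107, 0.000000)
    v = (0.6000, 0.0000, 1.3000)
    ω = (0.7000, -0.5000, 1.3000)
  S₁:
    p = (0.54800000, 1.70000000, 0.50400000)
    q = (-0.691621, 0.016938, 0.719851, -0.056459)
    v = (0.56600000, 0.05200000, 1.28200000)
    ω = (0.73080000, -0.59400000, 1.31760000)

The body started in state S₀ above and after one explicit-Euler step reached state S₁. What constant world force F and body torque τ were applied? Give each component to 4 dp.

F = (-1.7000, 2.6000, -0.9000)
τ = (0.0900, -0.0500, 0.0500)

ω₁ − ω₀ = (0.03080000, -0.09400000, 0.01760000)
ω₀×(Iω₀) = (0.0130, 0.0910, 0.0280)
I·α + gyro = (0.0900, -0.0500, 0.0500)
v₁ − v₀ = (-0.03400000, 0.05200000, -0.01800000)
applied force F = (-1.7000, 2.6000, -0.9000)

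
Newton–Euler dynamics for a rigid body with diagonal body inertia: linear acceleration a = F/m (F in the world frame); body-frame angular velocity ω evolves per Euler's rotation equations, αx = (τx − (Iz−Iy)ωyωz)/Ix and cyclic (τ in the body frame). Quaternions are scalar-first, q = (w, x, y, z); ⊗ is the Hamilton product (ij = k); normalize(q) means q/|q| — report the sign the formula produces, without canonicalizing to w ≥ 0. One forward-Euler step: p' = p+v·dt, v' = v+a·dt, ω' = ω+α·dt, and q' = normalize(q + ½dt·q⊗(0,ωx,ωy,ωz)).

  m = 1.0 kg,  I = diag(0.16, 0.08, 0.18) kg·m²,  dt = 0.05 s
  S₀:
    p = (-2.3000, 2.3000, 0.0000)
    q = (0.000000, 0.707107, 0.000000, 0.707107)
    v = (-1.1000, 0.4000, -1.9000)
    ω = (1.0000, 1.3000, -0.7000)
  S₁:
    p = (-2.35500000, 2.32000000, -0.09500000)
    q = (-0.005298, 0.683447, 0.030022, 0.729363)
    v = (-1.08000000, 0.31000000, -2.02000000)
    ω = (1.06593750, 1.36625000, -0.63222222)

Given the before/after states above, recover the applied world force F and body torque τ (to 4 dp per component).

v₁ − v₀ = (0.02000000, -0.09000000, -0.12000000)
applied force F = (0.4000, -1.8000, -2.4000)
ω₁ − ω₀ = (0.06593750, 0.06625000, 0.06777778)
I·α + gyro = (0.1200, 0.1200, 0.1400)

F = (0.4000, -1.8000, -2.4000)
τ = (0.1200, 0.1200, 0.1400)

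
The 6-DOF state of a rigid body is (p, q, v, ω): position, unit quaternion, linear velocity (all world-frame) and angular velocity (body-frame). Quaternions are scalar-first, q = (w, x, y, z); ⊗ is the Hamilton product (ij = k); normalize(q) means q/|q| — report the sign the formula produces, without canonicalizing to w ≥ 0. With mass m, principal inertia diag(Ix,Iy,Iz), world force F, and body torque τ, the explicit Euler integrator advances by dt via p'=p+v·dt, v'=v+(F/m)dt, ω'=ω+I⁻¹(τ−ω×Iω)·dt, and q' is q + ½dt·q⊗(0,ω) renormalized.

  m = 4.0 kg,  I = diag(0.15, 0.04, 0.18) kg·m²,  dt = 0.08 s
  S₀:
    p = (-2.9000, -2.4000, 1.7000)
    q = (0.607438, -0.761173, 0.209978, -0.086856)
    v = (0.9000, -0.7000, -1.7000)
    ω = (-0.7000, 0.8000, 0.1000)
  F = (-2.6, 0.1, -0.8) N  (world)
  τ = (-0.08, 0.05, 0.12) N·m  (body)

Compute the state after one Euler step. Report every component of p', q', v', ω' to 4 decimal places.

p' = (-2.8280, -2.4560, 1.5640)
q' = (0.5792, -0.7739, 0.2347, -0.1028)
v' = (0.8480, -0.6980, -1.7160)
ω' = (-0.7486, 0.8958, 0.1260)

a = (-0.6500, 0.0250, -0.2000)
p' = p + v·dt = (-2.8280, -2.4560, 1.5640)
v' = v + a·dt = (0.8480, -0.6980, -1.7160)
precession coupling ω×(Iω) = (0.0112, 0.0021, 0.0616)
α = I⁻¹(τ − ω×Iω) = (-0.6080, 1.1975, 0.3244)
ω + α·dt = (-0.7486, 0.8958, 0.1260)
2q̇ = q⊗(0,ω) = (-0.6921179, -0.3347240, 0.6228669, -0.4012100)
updated quaternion q' = (0.5792, -0.7739, 0.2347, -0.1028)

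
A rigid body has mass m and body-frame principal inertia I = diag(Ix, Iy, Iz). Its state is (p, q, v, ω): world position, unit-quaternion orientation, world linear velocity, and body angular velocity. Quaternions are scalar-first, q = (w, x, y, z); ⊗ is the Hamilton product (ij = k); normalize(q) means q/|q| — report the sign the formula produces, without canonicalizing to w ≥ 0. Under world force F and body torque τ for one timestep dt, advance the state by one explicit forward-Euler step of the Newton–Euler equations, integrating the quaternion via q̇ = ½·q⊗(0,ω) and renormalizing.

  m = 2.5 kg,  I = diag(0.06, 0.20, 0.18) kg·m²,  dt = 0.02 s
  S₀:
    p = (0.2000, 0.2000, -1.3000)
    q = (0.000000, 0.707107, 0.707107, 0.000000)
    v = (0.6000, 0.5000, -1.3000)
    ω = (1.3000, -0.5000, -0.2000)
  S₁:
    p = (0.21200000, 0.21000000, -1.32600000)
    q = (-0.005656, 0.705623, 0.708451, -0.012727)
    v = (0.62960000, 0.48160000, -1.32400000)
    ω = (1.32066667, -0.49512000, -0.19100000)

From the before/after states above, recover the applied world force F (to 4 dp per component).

F = (3.7000, -2.3000, -3.0000)

v₁ − v₀ = (0.02960000, -0.01840000, -0.02400000)
m·(v₁−v₀)/dt = (3.7000, -2.3000, -3.0000)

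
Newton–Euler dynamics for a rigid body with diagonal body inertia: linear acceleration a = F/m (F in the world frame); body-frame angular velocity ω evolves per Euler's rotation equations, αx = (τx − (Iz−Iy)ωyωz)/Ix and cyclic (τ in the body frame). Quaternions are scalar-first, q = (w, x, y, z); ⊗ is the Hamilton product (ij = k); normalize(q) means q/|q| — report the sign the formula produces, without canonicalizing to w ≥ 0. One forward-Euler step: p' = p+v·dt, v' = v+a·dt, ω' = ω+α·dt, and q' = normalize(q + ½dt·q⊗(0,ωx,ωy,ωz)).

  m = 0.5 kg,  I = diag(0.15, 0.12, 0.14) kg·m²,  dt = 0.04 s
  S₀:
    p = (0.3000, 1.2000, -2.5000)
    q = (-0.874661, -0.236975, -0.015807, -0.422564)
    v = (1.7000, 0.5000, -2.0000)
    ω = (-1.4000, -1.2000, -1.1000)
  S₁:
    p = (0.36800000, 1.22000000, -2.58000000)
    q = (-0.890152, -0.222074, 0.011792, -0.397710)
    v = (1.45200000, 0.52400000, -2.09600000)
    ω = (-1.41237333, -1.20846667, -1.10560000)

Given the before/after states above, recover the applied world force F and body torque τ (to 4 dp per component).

F = (-3.1000, 0.3000, -1.2000)
τ = (-0.0200, -0.0100, -0.0700)

v₁ − v₀ = (-0.24800000, 0.02400000, -0.09600000)
applied force F = (-3.1000, 0.3000, -1.2000)
rate change Δω = (-0.01237333, -0.00846667, -0.00560000)
ω₀×(Iω₀) = (0.0264, 0.0154, -0.0504)
applied torque τ = (-0.0200, -0.0100, -0.0700)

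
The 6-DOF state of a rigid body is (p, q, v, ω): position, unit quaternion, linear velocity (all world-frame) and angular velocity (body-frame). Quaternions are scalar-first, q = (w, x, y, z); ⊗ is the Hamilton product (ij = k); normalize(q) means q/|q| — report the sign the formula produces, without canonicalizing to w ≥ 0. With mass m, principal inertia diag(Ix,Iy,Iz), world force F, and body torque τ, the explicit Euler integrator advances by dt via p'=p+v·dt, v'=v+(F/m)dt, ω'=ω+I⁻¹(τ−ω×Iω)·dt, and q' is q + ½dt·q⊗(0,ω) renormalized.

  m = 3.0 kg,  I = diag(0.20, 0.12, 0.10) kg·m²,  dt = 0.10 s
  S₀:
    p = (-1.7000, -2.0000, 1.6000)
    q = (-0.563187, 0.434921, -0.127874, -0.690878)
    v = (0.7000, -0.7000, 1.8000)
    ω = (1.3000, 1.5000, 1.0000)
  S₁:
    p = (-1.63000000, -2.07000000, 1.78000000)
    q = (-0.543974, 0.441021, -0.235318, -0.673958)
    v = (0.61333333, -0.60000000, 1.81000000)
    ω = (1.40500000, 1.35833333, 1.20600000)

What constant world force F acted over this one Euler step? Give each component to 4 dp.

F = (-2.6000, 3.0000, 0.3000)

Δv = v₁−v₀ = (-0.08666667, 0.10000000, 0.01000000)
applied force F = (-2.6000, 3.0000, 0.3000)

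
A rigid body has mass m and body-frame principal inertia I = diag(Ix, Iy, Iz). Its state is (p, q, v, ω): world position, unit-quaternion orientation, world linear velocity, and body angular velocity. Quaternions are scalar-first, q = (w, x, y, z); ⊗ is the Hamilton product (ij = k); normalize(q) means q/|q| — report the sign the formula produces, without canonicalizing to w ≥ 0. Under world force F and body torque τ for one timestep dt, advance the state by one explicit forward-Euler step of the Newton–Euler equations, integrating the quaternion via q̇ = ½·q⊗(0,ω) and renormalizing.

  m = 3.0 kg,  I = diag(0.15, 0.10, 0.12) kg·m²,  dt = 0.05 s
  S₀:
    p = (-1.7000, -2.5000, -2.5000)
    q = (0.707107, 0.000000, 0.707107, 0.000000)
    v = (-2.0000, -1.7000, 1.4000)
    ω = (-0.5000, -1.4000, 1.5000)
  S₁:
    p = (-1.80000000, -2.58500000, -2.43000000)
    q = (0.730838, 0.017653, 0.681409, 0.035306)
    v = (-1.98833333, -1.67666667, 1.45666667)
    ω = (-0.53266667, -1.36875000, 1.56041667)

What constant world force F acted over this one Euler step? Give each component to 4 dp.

velocity change Δv = (0.01166667, 0.02333333, 0.05666667)
F = m·Δv/dt = (0.7000, 1.4000, 3.4000)

F = (0.7000, 1.4000, 3.4000)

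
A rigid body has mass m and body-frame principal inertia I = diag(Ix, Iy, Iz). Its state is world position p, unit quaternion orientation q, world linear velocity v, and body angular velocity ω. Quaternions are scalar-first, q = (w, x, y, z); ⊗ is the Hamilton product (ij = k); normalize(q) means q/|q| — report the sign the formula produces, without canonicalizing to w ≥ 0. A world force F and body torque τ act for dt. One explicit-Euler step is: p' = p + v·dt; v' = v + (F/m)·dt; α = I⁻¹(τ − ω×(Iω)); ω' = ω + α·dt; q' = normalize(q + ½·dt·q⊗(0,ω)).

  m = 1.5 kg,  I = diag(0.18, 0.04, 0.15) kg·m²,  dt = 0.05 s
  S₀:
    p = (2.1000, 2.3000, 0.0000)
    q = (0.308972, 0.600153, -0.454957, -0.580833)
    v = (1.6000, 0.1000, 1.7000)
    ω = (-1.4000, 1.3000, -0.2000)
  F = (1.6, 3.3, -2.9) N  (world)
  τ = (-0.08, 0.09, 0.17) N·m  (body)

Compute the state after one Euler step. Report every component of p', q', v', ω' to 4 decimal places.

p' = (2.1800, 2.3050, 0.0850)
q' = (0.3415, 0.6098, -0.4211, -0.5781)
v' = (1.6533, 0.2100, 1.6033)
ω' = (-1.4143, 1.4020, -0.2283)

a = (1.0667, 2.2000, -1.9333)
p' = p + v·dt = (2.1800, 2.3050, 0.0850)
new velocity v' = (1.6533, 0.2100, 1.6033)
precession coupling ω×(Iω) = (-0.0286, 0.0084, 0.2548)
(τ − ω×Iω)/I = (-0.2856, 2.0400, -0.5653)
ω' = ω + α·dt = (-1.4143, 1.4020, -0.2283)
q⊗(0,ω) = (1.3154917, 0.4135135, 1.3348604, 0.0814647)
q' = normalize(q + ½dt·q⊗(0,ω)) = (0.3415, 0.6098, -0.4211, -0.5781)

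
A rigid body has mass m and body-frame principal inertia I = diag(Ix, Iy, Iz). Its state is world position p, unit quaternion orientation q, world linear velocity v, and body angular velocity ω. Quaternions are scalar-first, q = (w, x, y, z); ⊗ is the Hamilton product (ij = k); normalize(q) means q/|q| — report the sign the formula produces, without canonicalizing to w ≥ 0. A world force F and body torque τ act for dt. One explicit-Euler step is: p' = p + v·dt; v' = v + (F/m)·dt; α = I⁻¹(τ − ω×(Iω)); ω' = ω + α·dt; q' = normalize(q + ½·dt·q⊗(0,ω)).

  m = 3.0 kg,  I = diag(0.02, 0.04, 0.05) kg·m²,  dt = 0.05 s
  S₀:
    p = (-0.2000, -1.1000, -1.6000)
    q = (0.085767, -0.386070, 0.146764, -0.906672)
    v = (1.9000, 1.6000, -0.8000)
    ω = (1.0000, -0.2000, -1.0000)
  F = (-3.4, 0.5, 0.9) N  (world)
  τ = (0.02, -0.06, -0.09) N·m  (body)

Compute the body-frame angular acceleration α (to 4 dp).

α = (0.9000, -2.2500, -1.7200)

precession coupling ω×(Iω) = (0.0020, 0.0300, -0.0040)
angular accel α = (0.9000, -2.2500, -1.7200)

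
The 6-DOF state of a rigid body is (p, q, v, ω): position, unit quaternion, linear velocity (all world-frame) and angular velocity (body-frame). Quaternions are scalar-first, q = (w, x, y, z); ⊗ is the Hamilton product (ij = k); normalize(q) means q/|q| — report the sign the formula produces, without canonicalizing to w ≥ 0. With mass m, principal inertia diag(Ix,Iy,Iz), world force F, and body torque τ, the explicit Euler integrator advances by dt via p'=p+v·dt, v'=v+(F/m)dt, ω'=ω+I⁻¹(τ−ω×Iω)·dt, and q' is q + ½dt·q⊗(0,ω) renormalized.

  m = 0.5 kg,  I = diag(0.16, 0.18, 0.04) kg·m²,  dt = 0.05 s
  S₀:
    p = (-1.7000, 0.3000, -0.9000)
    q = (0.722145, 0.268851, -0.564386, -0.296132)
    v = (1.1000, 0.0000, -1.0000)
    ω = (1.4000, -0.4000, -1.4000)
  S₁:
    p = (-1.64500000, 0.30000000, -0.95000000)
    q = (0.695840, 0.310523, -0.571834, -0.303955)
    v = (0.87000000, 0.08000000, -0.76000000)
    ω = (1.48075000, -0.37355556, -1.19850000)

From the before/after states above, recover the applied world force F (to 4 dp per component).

velocity change Δv = (-0.23000000, 0.08000000, 0.24000000)
applied force F = (-2.3000, 0.8000, 2.4000)

F = (-2.3000, 0.8000, 2.4000)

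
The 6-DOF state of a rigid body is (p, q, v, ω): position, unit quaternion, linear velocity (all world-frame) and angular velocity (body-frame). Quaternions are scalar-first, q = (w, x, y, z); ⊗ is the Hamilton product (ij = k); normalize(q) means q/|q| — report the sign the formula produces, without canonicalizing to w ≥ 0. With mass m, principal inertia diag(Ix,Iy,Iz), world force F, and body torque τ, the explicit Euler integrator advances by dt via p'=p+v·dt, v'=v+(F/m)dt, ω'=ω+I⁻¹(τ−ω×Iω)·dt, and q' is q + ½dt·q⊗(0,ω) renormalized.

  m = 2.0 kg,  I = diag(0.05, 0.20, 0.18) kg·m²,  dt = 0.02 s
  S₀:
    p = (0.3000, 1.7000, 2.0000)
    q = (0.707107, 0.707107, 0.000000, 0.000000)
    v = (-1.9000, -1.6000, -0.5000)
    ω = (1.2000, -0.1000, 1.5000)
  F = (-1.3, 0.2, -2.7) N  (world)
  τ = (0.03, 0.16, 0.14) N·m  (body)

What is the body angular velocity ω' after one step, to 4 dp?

precession coupling ω×(Iω) = (0.0030, -0.2340, -0.0180)
(τ − ω×Iω)/I = (0.5400, 1.9700, 0.8778)
ω' = ω + α·dt = (1.2108, -0.0606, 1.5176)

ω' = (1.2108, -0.0606, 1.5176)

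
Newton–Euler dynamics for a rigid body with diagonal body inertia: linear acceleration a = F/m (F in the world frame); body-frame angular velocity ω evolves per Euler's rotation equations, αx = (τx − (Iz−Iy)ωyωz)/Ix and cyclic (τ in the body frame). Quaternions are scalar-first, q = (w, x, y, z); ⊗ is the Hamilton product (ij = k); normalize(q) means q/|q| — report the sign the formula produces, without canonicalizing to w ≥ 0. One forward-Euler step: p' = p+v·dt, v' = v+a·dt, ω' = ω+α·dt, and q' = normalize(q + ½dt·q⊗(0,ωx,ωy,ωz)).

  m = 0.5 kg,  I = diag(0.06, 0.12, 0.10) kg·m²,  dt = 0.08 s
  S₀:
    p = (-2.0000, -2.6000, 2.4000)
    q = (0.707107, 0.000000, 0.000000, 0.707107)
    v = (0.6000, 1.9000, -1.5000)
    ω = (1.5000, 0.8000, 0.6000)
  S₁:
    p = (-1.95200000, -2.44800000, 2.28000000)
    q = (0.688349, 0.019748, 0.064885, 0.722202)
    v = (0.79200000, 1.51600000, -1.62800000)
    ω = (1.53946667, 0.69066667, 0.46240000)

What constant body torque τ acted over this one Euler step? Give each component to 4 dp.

ω₁ − ω₀ = (0.03946667, -0.10933333, -0.13760000)
gyro term ω₀×Iω₀ = (-0.0096, -0.0360, 0.0720)
I·α + gyro = (0.0200, -0.2000, -0.1000)

τ = (0.0200, -0.2000, -0.1000)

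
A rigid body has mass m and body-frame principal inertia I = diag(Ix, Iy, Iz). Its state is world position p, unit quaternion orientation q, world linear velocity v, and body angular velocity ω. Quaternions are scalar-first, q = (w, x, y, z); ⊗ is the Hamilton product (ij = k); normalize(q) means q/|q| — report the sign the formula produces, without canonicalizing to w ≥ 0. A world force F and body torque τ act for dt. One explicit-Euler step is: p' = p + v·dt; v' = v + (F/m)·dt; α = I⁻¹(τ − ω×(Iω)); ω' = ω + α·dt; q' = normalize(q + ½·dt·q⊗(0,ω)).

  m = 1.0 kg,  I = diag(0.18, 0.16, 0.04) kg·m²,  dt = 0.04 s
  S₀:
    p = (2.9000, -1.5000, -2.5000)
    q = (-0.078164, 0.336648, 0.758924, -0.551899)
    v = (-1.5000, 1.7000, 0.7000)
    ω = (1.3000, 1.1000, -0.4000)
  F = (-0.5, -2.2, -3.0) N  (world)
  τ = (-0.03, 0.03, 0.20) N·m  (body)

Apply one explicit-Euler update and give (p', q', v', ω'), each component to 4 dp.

angular accel α = (-0.4600, 0.6425, 5.7150)
ω' = ω + α·dt = (1.2816, 1.1257, -0.1714)
2q̇ = q⊗(0,ω) = (-1.4932184, 0.2019061, -0.6687899, -0.5850228)
updated quaternion q' = (-0.1080, 0.3405, 0.7451, -0.5633)
linear accel F/m = (-0.5000, -2.2000, -3.0000)
p + v·dt = (2.8400, -1.4320, -2.4720)
new velocity v' = (-1.5200, 1.6120, 0.5800)

p' = (2.8400, -1.4320, -2.4720)
q' = (-0.1080, 0.3405, 0.7451, -0.5633)
v' = (-1.5200, 1.6120, 0.5800)
ω' = (1.2816, 1.1257, -0.1714)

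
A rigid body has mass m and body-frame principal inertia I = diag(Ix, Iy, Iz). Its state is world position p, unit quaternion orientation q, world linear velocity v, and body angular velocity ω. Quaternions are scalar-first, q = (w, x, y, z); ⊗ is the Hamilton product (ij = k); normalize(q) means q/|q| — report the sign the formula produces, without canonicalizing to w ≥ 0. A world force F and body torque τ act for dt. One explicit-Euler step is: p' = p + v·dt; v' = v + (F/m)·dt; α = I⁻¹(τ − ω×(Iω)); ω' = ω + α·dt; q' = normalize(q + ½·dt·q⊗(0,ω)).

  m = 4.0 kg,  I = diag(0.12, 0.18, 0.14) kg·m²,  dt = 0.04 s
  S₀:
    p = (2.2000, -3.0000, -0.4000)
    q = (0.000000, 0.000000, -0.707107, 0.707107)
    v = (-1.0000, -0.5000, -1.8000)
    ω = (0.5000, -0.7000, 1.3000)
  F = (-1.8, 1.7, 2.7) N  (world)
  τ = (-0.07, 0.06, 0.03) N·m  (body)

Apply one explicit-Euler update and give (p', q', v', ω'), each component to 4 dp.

precession coupling ω×(Iω) = (0.0364, -0.0130, -0.0210)
(τ − ω×Iω)/I = (-0.8867, 0.4056, 0.3643)
new body rate ω' = (0.4645, -0.6838, 1.3146)
2q̇ = q⊗(0,ω) = (-1.4142140, -0.4242642, 0.3535535, 0.3535535)
q' = normalize(q + ½dt·q⊗(0,ω)) = (-0.0283, -0.0085, -0.6997, 0.7138)
a = (-0.4500, 0.4250, 0.6750)
p + v·dt = (2.1600, -3.0200, -0.4720)
new velocity v' = (-1.0180, -0.4830, -1.7730)

p' = (2.1600, -3.0200, -0.4720)
q' = (-0.0283, -0.0085, -0.6997, 0.7138)
v' = (-1.0180, -0.4830, -1.7730)
ω' = (0.4645, -0.6838, 1.3146)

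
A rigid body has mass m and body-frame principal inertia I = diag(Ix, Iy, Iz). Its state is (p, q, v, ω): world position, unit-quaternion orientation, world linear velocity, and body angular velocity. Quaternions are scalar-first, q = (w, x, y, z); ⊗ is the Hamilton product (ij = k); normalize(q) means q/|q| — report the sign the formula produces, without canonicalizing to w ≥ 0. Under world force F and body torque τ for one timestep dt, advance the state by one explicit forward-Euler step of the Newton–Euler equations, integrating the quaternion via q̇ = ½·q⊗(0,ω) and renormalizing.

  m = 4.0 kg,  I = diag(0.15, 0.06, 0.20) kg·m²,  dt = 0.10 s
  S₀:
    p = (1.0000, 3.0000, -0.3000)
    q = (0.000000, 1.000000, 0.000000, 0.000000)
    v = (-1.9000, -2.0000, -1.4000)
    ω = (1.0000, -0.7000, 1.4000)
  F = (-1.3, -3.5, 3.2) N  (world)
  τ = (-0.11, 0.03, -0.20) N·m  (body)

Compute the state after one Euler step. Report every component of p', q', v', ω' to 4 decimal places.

p' = (0.8100, 2.8000, -0.4400)
q' = (-0.0498, 0.9957, -0.0697, -0.0349)
v' = (-1.9325, -2.0875, -1.3200)
ω' = (1.0181, -0.5333, 1.2685)

p' = p + v·dt = (0.8100, 2.8000, -0.4400)
v + (F/m)dt = (-1.9325, -2.0875, -1.3200)
ω×(Iω) gyroscopic = (-0.1372, -0.0700, 0.0630)
α = I⁻¹(τ − ω×Iω) = (0.1813, 1.6667, -1.3150)
ω + α·dt = (1.0181, -0.5333, 1.2685)
2q̇ = q⊗(0,ω) = (-1.0000000, 0.0000000, -1.4000000, -0.7000000)
q + ½dt·q⊗(0,ω), renormalized = (-0.0498, 0.9957, -0.0697, -0.0349)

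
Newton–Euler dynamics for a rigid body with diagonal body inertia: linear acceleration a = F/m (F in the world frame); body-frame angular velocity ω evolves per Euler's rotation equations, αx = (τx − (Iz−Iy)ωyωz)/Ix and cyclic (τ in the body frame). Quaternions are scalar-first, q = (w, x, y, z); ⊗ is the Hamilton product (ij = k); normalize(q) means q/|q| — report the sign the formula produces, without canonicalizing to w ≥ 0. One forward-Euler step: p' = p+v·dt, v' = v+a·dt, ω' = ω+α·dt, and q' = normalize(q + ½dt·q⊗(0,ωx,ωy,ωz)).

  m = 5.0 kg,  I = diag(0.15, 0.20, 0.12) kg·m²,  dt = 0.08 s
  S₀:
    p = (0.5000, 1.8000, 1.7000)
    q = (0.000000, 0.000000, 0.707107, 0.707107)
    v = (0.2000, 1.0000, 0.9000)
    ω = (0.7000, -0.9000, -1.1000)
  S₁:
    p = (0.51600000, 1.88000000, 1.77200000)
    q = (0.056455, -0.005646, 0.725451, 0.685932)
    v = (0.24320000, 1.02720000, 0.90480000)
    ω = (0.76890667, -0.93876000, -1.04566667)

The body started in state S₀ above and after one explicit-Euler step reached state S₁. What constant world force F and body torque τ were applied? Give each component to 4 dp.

F = (2.7000, 1.7000, 0.3000)
τ = (0.0500, -0.1200, 0.0500)

v₁ − v₀ = (0.04320000, 0.02720000, 0.00480000)
F = m·Δv/dt = (2.7000, 1.7000, 0.3000)
rate change Δω = (0.06890667, -0.03876000, 0.05433333)
ω₀×(Iω₀) = (-0.0792, -0.0231, -0.0315)
applied torque τ = (0.0500, -0.1200, 0.0500)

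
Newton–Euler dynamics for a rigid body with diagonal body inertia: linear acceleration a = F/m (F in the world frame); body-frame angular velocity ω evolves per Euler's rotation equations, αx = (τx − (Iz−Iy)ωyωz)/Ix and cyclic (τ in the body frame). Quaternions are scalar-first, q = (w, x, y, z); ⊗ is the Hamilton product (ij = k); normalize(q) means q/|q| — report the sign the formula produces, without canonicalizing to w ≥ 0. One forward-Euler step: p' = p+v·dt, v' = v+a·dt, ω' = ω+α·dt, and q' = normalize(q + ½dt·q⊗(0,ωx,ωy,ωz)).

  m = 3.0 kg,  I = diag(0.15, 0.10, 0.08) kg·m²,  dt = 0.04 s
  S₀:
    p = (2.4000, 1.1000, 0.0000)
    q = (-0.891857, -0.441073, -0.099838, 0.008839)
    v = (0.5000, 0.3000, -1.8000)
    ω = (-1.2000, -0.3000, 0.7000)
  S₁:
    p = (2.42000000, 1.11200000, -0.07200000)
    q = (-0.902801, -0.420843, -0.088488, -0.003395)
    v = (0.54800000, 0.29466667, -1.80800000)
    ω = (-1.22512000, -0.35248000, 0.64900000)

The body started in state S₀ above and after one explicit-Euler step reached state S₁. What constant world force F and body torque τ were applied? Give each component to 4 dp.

Δv = v₁−v₀ = (0.04800000, -0.00533333, -0.00800000)
F = m·Δv/dt = (3.6000, -0.4000, -0.6000)
rate change Δω = (-0.02512000, -0.05248000, -0.05100000)
precession coupling = (0.0042, -0.0588, -0.0180)
I·α + gyro = (-0.0900, -0.1900, -0.1200)

F = (3.6000, -0.4000, -0.6000)
τ = (-0.0900, -0.1900, -0.1200)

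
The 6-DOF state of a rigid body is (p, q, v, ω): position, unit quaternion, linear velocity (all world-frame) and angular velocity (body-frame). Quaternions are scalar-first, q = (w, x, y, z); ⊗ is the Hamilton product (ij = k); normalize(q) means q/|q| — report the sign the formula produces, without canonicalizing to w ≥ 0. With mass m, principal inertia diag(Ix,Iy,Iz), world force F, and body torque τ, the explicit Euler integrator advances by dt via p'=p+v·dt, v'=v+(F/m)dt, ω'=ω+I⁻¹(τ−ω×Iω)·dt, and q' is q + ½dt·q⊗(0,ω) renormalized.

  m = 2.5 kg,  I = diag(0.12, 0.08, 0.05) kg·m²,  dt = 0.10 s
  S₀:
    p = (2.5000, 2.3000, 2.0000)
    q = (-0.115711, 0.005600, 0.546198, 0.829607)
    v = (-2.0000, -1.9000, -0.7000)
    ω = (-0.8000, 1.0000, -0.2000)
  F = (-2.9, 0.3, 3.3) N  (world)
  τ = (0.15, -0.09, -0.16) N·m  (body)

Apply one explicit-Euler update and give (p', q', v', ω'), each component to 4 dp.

p' = (2.3000, 2.1100, 1.9300)
q' = (-0.1342, -0.0366, 0.5062, 0.8511)
v' = (-2.1160, -1.8880, -0.5680)
ω' = (-0.6800, 0.8735, -0.5840)

a = (-1.1600, 0.1200, 1.3200)
p' = p + v·dt = (2.3000, 2.1100, 1.9300)
v + (F/m)dt = (-2.1160, -1.8880, -0.5680)
(τ − ω×Iω)/I = (1.2000, -1.2650, -3.8400)
new body rate ω' = (-0.6800, 0.8735, -0.5840)
Hamilton product q⊗(0,ω) = (-0.3757966, -0.8462778, -0.7782766, 0.4657006)
q' = normalize(q + ½dt·q⊗(0,ω)) = (-0.1342, -0.0366, 0.5062, 0.8511)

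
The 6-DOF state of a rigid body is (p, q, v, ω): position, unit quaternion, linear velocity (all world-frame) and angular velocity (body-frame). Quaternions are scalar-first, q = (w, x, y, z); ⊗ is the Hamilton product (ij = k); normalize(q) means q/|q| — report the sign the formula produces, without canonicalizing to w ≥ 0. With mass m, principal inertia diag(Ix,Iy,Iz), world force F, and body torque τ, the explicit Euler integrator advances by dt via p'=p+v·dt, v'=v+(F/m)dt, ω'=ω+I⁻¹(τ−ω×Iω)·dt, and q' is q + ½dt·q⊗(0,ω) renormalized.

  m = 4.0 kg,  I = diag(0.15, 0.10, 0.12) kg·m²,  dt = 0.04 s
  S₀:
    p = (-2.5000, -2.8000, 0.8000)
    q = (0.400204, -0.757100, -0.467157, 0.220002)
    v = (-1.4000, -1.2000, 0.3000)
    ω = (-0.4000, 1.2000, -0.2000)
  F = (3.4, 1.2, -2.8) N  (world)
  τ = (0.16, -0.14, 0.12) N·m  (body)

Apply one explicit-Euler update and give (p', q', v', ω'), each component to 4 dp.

p' = (-2.5560, -2.8480, 0.8120)
q' = (0.4061, -0.7635, -0.4622, 0.1964)
v' = (-1.3660, -1.1880, 0.2720)
ω' = (-0.3561, 1.1430, -0.1680)

(τ − ω×Iω)/I = (1.0987, -1.4240, 0.8000)
ω + α·dt = (-0.3561, 1.1430, -0.1680)
Hamilton product q⊗(0,ω) = (0.3017488, -0.3306526, 0.2408240, -1.1754236)
updated quaternion q' = (0.4061, -0.7635, -0.4622, 0.1964)
linear accel F/m = (0.8500, 0.3000, -0.7000)
p' = p + v·dt = (-2.5560, -2.8480, 0.8120)
new velocity v' = (-1.3660, -1.1880, 0.2720)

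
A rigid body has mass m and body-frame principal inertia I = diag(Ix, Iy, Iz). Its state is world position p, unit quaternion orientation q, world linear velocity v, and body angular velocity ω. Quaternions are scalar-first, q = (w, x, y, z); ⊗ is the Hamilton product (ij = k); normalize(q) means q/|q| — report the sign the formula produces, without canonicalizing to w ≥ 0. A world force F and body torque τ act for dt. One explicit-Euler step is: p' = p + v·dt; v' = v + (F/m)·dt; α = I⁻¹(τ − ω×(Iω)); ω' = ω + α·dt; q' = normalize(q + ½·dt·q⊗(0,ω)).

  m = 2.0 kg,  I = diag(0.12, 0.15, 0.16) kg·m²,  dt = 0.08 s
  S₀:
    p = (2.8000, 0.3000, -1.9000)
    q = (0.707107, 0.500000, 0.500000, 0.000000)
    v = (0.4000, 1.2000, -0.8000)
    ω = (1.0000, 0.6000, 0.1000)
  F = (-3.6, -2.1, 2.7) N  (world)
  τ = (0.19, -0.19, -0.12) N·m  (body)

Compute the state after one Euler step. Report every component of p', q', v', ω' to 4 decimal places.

precession coupling ω×(Iω) = (0.0006, -0.0040, 0.0180)
angular accel α = (1.5783, -1.2400, -0.8625)
ω' = ω + α·dt = (1.1263, 0.5008, 0.0310)
2q̇ = q⊗(0,ω) = (-0.8000000, 0.7571070, 0.3742642, -0.1292893)
q + ½dt·q⊗(0,ω), renormalized = (0.6744, 0.5297, 0.5144, -0.0052)
linear accel F/m = (-1.8000, -1.0500, 1.3500)
new position p' = (2.8320, 0.3960, -1.9640)
v' = v + a·dt = (0.2560, 1.1160, -0.6920)

p' = (2.8320, 0.3960, -1.9640)
q' = (0.6744, 0.5297, 0.5144, -0.0052)
v' = (0.2560, 1.1160, -0.6920)
ω' = (1.1263, 0.5008, 0.0310)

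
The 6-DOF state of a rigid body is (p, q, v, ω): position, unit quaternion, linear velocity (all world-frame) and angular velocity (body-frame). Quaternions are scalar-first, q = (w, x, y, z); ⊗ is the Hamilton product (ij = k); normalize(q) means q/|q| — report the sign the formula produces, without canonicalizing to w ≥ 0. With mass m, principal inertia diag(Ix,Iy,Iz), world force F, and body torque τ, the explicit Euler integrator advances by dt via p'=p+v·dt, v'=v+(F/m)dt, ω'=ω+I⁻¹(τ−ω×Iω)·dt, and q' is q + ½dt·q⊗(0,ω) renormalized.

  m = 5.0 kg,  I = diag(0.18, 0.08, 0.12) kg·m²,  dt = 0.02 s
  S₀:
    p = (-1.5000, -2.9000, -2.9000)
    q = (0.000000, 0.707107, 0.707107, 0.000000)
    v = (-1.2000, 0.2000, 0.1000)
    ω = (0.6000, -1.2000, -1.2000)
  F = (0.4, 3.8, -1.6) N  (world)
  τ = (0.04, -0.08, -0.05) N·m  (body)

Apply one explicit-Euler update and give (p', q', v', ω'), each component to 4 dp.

angular accel α = (-0.0978, -0.4600, -1.0167)
ω + α·dt = (0.5980, -1.2092, -1.2203)
Hamilton product q⊗(0,ω) = (0.4242642, -0.8485284, 0.8485284, -1.2727926)
q + ½dt·q⊗(0,ω), renormalized = (0.0042, 0.6985, 0.7155, -0.0127)
a = (0.0800, 0.7600, -0.3200)
new position p' = (-1.5240, -2.8960, -2.8980)
v + (F/m)dt = (-1.1984, 0.2152, 0.0936)

p' = (-1.5240, -2.8960, -2.8980)
q' = (0.0042, 0.6985, 0.7155, -0.0127)
v' = (-1.1984, 0.2152, 0.0936)
ω' = (0.5980, -1.2092, -1.2203)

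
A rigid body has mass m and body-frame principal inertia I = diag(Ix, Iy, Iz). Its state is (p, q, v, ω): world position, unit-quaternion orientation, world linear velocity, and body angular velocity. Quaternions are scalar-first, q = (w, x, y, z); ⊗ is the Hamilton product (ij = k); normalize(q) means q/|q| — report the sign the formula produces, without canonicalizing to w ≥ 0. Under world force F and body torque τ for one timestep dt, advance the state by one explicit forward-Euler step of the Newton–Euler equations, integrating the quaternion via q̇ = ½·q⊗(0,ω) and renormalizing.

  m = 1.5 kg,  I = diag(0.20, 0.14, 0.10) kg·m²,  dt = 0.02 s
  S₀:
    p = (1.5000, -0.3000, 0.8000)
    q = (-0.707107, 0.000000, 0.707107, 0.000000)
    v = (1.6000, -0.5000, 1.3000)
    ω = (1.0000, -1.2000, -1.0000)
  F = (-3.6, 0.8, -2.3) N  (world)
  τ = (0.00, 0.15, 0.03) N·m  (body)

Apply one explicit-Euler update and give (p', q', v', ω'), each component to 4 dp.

p' = (1.5320, -0.3100, 0.8260)
q' = (-0.6985, -0.0141, 0.7155, 0.0000)
v' = (1.5520, -0.4893, 1.2693)
ω' = (1.0048, -1.1643, -1.0084)

(τ − ω×Iω)/I = (0.2400, 1.7857, -0.4200)
ω + α·dt = (1.0048, -1.1643, -1.0084)
Hamilton product q⊗(0,ω) = (0.8485284, -1.4142140, 0.8485284, 0.0000000)
updated quaternion q' = (-0.6985, -0.0141, 0.7155, 0.0000)
a = (-2.4000, 0.5333, -1.5333)
p' = p + v·dt = (1.5320, -0.3100, 0.8260)
v + (F/m)dt = (1.5520, -0.4893, 1.2693)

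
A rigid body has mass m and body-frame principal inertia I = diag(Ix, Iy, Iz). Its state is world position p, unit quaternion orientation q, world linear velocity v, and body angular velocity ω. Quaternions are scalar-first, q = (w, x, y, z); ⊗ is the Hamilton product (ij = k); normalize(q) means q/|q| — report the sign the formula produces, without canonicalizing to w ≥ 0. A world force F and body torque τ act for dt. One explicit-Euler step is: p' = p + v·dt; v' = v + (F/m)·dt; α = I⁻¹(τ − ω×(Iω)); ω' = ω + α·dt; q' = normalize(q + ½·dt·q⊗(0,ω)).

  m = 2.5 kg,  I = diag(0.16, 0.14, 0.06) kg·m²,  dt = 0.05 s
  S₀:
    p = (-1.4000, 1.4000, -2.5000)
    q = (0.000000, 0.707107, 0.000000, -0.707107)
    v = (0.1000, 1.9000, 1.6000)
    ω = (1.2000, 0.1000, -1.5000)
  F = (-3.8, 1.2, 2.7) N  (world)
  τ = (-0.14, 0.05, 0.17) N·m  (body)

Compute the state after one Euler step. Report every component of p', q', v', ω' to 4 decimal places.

p' = (-1.3950, 1.4950, -2.4200)
q' = (-0.0477, 0.7081, 0.0053, -0.7045)
v' = (0.0240, 1.9240, 1.6540)
ω' = (1.1525, 0.1821, -1.3563)

linear accel F/m = (-1.5200, 0.4800, 1.0800)
p + v·dt = (-1.3950, 1.4950, -2.4200)
v + (F/m)dt = (0.0240, 1.9240, 1.6540)
ω×(Iω) gyroscopic = (0.0120, -0.1800, -0.0024)
angular accel α = (-0.9500, 1.6429, 2.8733)
new body rate ω' = (1.1525, 0.1821, -1.3563)
2q̇ = q⊗(0,ω) = (-1.9091889, 0.0707107, 0.2121321, 0.0707107)
updated quaternion q' = (-0.0477, 0.7081, 0.0053, -0.7045)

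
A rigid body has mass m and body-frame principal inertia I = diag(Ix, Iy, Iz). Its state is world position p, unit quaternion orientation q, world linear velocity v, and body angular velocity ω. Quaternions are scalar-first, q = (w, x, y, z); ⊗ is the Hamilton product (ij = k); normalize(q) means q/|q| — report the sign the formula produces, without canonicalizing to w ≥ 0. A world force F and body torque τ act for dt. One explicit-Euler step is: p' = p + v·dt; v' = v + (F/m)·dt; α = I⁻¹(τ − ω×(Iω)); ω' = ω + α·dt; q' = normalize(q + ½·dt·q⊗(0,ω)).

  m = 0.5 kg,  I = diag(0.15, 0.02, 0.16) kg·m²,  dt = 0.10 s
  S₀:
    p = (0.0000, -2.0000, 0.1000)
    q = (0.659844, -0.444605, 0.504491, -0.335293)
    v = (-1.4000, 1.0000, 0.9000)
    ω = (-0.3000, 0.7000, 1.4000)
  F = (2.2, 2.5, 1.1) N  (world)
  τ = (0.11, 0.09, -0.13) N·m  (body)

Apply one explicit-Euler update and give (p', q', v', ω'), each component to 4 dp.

precession coupling ω×(Iω) = (0.1372, 0.0042, 0.0273)
angular accel α = (-0.1813, 4.2900, -0.9831)
new body rate ω' = (-0.3181, 1.1290, 1.3017)
Hamilton product q⊗(0,ω) = (-0.0171150, 0.7430393, 1.1849257, 0.7639054)
q + ½dt·q⊗(0,ω), renormalized = (0.6569, -0.4062, 0.5620, -0.2962)
a = F/m = (4.4000, 5.0000, 2.2000)
new position p' = (-0.1400, -1.9000, 0.1900)
v + (F/m)dt = (-0.9600, 1.5000, 1.1200)

p' = (-0.1400, -1.9000, 0.1900)
q' = (0.6569, -0.4062, 0.5620, -0.2962)
v' = (-0.9600, 1.5000, 1.1200)
ω' = (-0.3181, 1.1290, 1.3017)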